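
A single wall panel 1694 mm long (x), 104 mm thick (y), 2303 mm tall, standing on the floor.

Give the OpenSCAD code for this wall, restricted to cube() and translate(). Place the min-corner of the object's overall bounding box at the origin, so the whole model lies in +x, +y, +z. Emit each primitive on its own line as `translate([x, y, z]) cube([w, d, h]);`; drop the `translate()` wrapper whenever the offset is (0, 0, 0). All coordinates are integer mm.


cube([1694, 104, 2303]);


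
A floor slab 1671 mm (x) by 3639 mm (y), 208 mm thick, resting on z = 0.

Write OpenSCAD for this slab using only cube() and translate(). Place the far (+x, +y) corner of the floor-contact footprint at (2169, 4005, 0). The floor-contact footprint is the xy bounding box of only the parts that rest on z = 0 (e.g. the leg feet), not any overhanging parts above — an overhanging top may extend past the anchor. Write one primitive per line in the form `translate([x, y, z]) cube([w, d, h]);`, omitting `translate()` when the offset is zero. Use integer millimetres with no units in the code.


translate([498, 366, 0]) cube([1671, 3639, 208]);


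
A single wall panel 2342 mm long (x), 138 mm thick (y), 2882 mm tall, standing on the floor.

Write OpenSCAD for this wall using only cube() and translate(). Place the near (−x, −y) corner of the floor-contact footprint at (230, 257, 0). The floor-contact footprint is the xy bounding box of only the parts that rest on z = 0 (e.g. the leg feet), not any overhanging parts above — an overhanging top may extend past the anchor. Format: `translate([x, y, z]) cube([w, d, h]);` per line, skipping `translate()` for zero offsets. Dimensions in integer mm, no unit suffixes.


translate([230, 257, 0]) cube([2342, 138, 2882]);


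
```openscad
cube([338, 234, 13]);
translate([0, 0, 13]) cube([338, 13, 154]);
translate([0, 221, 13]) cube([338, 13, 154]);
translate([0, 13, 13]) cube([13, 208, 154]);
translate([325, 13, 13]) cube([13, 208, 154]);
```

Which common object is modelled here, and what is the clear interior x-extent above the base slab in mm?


An open box. The internal width is 312 mm.

A 338×234 base slab with four walls standing on it — an open box. The base is 338 mm wide and the walls are 13 mm thick, so the internal width is 338 − 2 × 13 = 312 mm.


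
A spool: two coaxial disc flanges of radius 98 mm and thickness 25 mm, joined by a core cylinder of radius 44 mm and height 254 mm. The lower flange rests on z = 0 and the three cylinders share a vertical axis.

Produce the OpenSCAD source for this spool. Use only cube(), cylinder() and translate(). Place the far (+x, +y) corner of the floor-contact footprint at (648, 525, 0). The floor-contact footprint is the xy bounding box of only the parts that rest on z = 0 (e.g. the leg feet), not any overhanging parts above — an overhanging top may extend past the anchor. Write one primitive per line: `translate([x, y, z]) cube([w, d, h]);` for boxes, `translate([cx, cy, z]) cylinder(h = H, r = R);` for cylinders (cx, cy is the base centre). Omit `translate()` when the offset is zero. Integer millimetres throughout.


translate([550, 427, 0]) cylinder(h = 25, r = 98);
translate([550, 427, 25]) cylinder(h = 254, r = 44);
translate([550, 427, 279]) cylinder(h = 25, r = 98);


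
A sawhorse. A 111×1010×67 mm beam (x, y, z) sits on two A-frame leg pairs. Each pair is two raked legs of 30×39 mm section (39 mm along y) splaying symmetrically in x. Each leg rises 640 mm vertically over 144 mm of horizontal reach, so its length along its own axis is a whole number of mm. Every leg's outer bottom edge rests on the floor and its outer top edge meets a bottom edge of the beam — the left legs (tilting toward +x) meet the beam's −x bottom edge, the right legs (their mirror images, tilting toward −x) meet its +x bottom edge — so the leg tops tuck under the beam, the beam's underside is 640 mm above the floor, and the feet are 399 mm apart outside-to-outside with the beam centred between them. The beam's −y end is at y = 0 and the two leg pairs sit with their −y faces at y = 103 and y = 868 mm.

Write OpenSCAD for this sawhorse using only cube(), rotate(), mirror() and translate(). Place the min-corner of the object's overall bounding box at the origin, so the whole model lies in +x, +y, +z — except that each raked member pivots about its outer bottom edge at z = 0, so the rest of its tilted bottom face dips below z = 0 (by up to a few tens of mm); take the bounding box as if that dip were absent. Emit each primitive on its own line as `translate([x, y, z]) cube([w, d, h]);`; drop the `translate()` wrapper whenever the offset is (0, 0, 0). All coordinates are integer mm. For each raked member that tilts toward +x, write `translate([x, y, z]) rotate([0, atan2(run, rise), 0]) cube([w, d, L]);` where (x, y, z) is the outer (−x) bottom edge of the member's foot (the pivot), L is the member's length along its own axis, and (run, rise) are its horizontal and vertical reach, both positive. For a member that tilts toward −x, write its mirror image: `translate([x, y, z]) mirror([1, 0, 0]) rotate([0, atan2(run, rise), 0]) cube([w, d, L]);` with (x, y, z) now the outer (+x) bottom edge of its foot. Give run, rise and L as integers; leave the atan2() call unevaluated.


translate([144, 0, 640]) cube([111, 1010, 67]);
translate([0, 103, 0]) rotate([0, atan2(144, 640), 0]) cube([30, 39, 656]);
translate([399, 103, 0]) mirror([1, 0, 0]) rotate([0, atan2(144, 640), 0]) cube([30, 39, 656]);
translate([0, 868, 0]) rotate([0, atan2(144, 640), 0]) cube([30, 39, 656]);
translate([399, 868, 0]) mirror([1, 0, 0]) rotate([0, atan2(144, 640), 0]) cube([30, 39, 656]);


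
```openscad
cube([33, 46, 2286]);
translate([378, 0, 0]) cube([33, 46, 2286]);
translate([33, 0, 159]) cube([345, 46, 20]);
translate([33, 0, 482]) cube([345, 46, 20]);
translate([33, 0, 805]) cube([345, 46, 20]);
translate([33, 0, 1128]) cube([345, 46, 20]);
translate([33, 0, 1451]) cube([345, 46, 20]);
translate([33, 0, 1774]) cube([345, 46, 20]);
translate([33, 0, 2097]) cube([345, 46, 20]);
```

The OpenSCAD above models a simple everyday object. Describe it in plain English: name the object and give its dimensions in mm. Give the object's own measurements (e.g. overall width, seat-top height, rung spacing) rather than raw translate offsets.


A straight ladder. Two 33×46 mm vertical rails, 2286 mm tall, stand 411 mm apart (outside-to-outside) with their front faces coplanar on the −y side. 7 rungs, each 46 mm deep and 20 mm tall, span between the inner faces of the rails, front faces flush with the rails. The lowest rung's underside is at z = 159 mm and rungs are spaced 323 mm apart (underside to underside).


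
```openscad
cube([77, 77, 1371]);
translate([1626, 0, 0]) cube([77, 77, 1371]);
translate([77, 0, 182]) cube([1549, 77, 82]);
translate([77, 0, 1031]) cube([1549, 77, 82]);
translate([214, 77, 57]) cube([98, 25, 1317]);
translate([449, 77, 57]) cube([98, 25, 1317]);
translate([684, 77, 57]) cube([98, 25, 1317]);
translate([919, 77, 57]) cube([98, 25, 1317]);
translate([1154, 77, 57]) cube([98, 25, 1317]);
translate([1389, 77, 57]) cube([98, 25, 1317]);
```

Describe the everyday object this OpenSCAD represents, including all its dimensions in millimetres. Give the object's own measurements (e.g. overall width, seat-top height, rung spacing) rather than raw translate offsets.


A fence section. Two 77×77 mm posts, 1371 mm tall, stand on the floor with a clear span of 1549 mm between their inner faces. Two horizontal rails of 77×82 mm section span the gap between the posts with their undersides at z = 182 mm and z = 1031 mm, flush with the posts' −y face. 6 pickets, each 98 mm wide, 25 mm thick and 1317 mm tall, are fixed to the +y face of the rails with their bottoms at z = 57 mm, spaced across the span with a 137 mm gap after the −x post and between neighbouring pickets, with 139 mm left before the +x post.


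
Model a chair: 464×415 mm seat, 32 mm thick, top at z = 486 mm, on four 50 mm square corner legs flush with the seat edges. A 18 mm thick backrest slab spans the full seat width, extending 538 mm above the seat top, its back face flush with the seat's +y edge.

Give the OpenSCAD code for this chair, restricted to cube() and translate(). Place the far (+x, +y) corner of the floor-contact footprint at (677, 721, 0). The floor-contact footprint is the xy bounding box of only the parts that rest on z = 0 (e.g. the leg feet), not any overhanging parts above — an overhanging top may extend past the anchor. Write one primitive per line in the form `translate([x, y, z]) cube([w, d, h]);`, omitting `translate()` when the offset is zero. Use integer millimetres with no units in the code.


translate([213, 306, 454]) cube([464, 415, 32]);
translate([213, 306, 0]) cube([50, 50, 454]);
translate([627, 306, 0]) cube([50, 50, 454]);
translate([213, 671, 0]) cube([50, 50, 454]);
translate([627, 671, 0]) cube([50, 50, 454]);
translate([213, 703, 486]) cube([464, 18, 538]);


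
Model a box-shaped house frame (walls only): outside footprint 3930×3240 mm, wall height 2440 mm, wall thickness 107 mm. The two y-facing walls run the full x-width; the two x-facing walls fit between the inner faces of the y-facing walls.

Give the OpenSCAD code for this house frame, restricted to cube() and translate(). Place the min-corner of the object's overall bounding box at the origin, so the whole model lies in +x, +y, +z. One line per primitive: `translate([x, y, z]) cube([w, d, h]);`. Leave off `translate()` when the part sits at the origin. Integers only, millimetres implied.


cube([3930, 107, 2440]);
translate([0, 3133, 0]) cube([3930, 107, 2440]);
translate([0, 107, 0]) cube([107, 3026, 2440]);
translate([3823, 107, 0]) cube([107, 3026, 2440]);


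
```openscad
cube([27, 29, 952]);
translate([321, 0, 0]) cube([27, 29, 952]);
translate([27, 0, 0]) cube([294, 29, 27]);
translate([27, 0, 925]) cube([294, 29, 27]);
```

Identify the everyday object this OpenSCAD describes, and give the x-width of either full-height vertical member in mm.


A picture frame. The border width is 27 mm.

Four thin pieces enclosing a rectangular opening — a picture frame. The two full-height stiles are 952 mm tall; the top rail sits at z = 925 and is 27 mm tall, so the border above the opening is 952 − 925 = 27 mm, matching the stile x-width.


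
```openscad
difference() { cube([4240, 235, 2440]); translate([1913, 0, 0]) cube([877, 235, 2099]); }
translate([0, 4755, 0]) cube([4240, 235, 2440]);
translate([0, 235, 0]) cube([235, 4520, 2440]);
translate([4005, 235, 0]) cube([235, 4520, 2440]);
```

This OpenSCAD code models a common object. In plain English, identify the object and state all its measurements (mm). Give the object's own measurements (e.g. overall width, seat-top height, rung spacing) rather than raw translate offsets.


A single room: four walls, each 2440 mm tall and 235 mm thick, enclosing an outside footprint 4240×4990 mm (x × y), no floor or roof. The front and back walls (−y and +y sides) run the full x-width; the side walls fit between their inner faces. A door opening 877 mm wide and 2099 mm tall is cut through the front wall from the floor up, its −x edge 1913 mm from the wall's −x end.


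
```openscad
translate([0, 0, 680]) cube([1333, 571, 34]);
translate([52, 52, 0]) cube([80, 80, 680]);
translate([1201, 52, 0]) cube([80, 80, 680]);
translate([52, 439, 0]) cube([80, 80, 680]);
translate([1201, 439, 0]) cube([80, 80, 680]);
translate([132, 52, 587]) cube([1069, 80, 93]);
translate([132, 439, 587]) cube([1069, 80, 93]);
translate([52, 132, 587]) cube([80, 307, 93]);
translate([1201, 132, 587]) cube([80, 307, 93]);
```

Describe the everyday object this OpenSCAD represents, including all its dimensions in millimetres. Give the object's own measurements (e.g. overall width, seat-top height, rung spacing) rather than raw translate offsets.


A table: top 1333 mm (x) × 571 mm (y), 34 mm thick, upper face at z = 714 mm, on four 80×80 mm square legs, each inset 52 mm from the nearest pair of top edges from z = 0 to the bottom of the top. Four apron rails, 80 mm thick and 93 mm tall, run between adjacent legs with their top edges flush with the underside of the top and their outer faces flush with the legs' outer faces.


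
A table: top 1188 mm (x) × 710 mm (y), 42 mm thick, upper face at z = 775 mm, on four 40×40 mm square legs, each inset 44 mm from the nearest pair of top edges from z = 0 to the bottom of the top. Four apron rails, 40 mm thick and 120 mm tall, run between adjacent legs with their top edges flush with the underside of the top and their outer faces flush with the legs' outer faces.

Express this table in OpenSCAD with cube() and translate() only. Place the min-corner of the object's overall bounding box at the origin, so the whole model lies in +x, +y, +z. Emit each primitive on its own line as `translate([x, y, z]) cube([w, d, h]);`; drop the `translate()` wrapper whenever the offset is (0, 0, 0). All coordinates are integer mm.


translate([0, 0, 733]) cube([1188, 710, 42]);
translate([44, 44, 0]) cube([40, 40, 733]);
translate([1104, 44, 0]) cube([40, 40, 733]);
translate([44, 626, 0]) cube([40, 40, 733]);
translate([1104, 626, 0]) cube([40, 40, 733]);
translate([84, 44, 613]) cube([1020, 40, 120]);
translate([84, 626, 613]) cube([1020, 40, 120]);
translate([44, 84, 613]) cube([40, 542, 120]);
translate([1104, 84, 613]) cube([40, 542, 120]);


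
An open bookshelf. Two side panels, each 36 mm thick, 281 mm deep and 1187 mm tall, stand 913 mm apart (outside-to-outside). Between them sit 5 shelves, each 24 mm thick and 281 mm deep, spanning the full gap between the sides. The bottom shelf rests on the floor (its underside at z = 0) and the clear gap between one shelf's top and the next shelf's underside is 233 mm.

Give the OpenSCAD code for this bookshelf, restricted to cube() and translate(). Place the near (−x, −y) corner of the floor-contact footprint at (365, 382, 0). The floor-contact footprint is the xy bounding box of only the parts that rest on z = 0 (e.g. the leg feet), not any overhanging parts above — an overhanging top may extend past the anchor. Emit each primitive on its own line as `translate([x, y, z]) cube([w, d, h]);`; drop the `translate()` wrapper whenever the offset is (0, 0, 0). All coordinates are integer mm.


translate([365, 382, 0]) cube([36, 281, 1187]);
translate([1242, 382, 0]) cube([36, 281, 1187]);
translate([401, 382, 0]) cube([841, 281, 24]);
translate([401, 382, 257]) cube([841, 281, 24]);
translate([401, 382, 514]) cube([841, 281, 24]);
translate([401, 382, 771]) cube([841, 281, 24]);
translate([401, 382, 1028]) cube([841, 281, 24]);


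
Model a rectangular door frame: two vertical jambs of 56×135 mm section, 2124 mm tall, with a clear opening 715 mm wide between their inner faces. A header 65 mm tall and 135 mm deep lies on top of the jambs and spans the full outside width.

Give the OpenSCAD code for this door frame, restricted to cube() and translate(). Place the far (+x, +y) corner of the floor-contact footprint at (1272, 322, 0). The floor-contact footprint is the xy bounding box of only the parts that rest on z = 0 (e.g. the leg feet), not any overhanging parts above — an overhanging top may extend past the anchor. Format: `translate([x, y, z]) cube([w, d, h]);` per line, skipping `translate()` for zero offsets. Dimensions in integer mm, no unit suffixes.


translate([445, 187, 0]) cube([56, 135, 2124]);
translate([1216, 187, 0]) cube([56, 135, 2124]);
translate([445, 187, 2124]) cube([827, 135, 65]);


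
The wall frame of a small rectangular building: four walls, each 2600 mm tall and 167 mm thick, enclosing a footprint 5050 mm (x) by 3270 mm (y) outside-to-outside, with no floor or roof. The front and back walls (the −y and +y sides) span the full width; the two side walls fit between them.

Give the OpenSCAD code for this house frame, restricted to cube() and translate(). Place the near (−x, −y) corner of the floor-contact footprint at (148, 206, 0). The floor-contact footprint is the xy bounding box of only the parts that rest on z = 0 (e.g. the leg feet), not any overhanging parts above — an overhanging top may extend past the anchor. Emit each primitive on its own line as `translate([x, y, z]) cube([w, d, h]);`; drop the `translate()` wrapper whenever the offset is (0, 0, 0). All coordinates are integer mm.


translate([148, 206, 0]) cube([5050, 167, 2600]);
translate([148, 3309, 0]) cube([5050, 167, 2600]);
translate([148, 373, 0]) cube([167, 2936, 2600]);
translate([5031, 373, 0]) cube([167, 2936, 2600]);


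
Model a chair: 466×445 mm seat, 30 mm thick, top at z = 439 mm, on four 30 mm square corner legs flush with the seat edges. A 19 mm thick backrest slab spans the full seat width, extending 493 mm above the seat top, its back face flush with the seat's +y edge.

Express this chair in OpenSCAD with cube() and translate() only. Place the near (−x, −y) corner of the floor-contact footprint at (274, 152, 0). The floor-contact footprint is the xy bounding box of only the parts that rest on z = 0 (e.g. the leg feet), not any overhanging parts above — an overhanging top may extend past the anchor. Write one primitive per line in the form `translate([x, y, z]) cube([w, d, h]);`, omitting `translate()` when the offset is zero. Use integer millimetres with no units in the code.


translate([274, 152, 409]) cube([466, 445, 30]);
translate([274, 152, 0]) cube([30, 30, 409]);
translate([710, 152, 0]) cube([30, 30, 409]);
translate([274, 567, 0]) cube([30, 30, 409]);
translate([710, 567, 0]) cube([30, 30, 409]);
translate([274, 578, 439]) cube([466, 19, 493]);


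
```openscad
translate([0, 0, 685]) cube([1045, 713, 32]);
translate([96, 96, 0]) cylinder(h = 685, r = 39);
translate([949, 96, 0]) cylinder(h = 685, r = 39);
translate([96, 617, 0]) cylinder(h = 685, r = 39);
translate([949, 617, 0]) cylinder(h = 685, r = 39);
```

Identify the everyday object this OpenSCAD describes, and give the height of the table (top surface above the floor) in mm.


A table. The table height is 717 mm.

A 1045×713×32 slab sits at z = 685 on four Ø78 mm round legs — a table. The top surface is at 685 + 32 = 717 mm.


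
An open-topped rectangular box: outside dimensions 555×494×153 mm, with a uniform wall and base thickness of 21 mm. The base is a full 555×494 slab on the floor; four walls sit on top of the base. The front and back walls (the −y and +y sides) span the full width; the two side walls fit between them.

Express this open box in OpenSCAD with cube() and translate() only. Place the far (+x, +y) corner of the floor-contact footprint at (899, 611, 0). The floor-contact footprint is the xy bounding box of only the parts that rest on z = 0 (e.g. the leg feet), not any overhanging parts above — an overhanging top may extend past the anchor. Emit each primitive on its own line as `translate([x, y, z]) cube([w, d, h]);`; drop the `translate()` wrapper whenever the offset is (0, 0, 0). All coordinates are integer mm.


translate([344, 117, 0]) cube([555, 494, 21]);
translate([344, 117, 21]) cube([555, 21, 132]);
translate([344, 590, 21]) cube([555, 21, 132]);
translate([344, 138, 21]) cube([21, 452, 132]);
translate([878, 138, 21]) cube([21, 452, 132]);


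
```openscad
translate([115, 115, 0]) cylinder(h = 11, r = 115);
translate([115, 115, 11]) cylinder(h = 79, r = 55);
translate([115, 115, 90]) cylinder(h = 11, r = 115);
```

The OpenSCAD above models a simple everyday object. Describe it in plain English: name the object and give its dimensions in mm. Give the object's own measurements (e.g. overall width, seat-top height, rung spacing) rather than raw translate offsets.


A spool: two coaxial disc flanges of radius 115 mm and thickness 11 mm, joined by a core cylinder of radius 55 mm and height 79 mm. The lower flange rests on z = 0 and the three cylinders share a vertical axis.


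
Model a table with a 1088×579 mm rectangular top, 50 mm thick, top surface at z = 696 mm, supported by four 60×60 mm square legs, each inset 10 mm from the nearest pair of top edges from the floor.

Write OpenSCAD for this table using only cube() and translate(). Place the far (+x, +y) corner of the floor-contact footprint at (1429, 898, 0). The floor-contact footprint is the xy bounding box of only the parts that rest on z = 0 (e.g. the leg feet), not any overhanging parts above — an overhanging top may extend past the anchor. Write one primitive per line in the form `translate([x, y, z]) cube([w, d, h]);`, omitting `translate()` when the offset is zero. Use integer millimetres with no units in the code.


translate([351, 329, 646]) cube([1088, 579, 50]);
translate([361, 339, 0]) cube([60, 60, 646]);
translate([1369, 339, 0]) cube([60, 60, 646]);
translate([361, 838, 0]) cube([60, 60, 646]);
translate([1369, 838, 0]) cube([60, 60, 646]);


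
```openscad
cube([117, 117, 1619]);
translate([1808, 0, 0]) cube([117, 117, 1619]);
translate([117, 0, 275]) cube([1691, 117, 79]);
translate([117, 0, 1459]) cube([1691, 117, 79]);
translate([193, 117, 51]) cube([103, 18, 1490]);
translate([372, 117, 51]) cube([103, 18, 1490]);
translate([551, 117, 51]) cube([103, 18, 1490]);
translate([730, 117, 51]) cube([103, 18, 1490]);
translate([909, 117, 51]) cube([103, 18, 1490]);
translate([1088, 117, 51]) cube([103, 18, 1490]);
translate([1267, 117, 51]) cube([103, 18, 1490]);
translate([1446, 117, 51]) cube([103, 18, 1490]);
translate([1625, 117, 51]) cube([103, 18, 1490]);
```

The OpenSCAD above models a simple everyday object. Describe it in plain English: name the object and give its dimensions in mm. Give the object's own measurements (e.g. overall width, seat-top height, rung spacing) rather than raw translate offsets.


A fence section. Two 117×117 mm posts, 1619 mm tall, stand on the floor with a clear span of 1691 mm between their inner faces. Two horizontal rails of 117×79 mm section span the gap between the posts with their undersides at z = 275 mm and z = 1459 mm, flush with the posts' −y face. 9 pickets, each 103 mm wide, 18 mm thick and 1490 mm tall, are fixed to the +y face of the rails with their bottoms at z = 51 mm, spaced across the span with a 76 mm gap after the −x post and between neighbouring pickets, with 80 mm left before the +x post.


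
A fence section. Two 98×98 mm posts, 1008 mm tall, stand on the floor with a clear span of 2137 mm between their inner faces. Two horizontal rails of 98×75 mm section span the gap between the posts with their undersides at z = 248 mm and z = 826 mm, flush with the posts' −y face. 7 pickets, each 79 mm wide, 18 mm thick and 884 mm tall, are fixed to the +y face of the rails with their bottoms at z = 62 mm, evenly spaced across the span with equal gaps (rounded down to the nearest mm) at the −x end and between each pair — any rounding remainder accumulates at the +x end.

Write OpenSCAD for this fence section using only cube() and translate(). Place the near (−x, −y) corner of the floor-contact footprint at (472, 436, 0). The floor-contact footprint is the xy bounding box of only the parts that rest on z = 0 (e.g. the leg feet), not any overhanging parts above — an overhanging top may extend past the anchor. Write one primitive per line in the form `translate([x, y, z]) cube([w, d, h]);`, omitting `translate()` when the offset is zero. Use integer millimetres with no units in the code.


translate([472, 436, 0]) cube([98, 98, 1008]);
translate([2707, 436, 0]) cube([98, 98, 1008]);
translate([570, 436, 248]) cube([2137, 98, 75]);
translate([570, 436, 826]) cube([2137, 98, 75]);
translate([768, 534, 62]) cube([79, 18, 884]);
translate([1045, 534, 62]) cube([79, 18, 884]);
translate([1322, 534, 62]) cube([79, 18, 884]);
translate([1599, 534, 62]) cube([79, 18, 884]);
translate([1876, 534, 62]) cube([79, 18, 884]);
translate([2153, 534, 62]) cube([79, 18, 884]);
translate([2430, 534, 62]) cube([79, 18, 884]);


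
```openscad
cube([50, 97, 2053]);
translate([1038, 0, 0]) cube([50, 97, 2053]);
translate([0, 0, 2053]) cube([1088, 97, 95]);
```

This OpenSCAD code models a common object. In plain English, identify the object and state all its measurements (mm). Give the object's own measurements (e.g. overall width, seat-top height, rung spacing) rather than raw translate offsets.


A door frame. The clear opening is 988 mm wide and 2053 mm high. Two 50 mm wide jambs, 97 mm deep, stand either side of the opening from the floor to the top of the opening. A 95 mm thick head sits across the top of both jambs, spanning the full outside width of the frame.


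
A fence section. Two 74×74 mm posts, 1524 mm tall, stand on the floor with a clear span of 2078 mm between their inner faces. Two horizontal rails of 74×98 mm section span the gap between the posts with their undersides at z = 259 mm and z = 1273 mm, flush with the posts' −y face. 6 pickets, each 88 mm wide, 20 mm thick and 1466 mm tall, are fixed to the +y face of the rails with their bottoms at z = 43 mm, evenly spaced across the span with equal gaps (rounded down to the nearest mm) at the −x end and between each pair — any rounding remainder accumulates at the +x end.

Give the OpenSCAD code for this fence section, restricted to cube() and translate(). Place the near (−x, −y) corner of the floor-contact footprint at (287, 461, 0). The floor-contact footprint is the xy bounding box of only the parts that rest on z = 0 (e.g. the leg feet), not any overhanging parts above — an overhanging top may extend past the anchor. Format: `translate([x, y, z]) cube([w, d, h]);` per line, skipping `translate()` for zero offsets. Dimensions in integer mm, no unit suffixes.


translate([287, 461, 0]) cube([74, 74, 1524]);
translate([2439, 461, 0]) cube([74, 74, 1524]);
translate([361, 461, 259]) cube([2078, 74, 98]);
translate([361, 461, 1273]) cube([2078, 74, 98]);
translate([582, 535, 43]) cube([88, 20, 1466]);
translate([891, 535, 43]) cube([88, 20, 1466]);
translate([1200, 535, 43]) cube([88, 20, 1466]);
translate([1509, 535, 43]) cube([88, 20, 1466]);
translate([1818, 535, 43]) cube([88, 20, 1466]);
translate([2127, 535, 43]) cube([88, 20, 1466]);


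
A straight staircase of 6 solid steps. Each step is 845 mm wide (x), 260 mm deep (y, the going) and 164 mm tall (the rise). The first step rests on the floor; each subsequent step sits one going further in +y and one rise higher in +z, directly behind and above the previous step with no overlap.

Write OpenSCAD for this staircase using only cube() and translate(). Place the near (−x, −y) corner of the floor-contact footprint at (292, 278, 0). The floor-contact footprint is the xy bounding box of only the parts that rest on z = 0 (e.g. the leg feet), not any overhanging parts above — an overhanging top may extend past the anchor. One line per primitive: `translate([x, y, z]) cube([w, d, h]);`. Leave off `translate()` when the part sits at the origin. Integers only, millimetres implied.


translate([292, 278, 0]) cube([845, 260, 164]);
translate([292, 538, 164]) cube([845, 260, 164]);
translate([292, 798, 328]) cube([845, 260, 164]);
translate([292, 1058, 492]) cube([845, 260, 164]);
translate([292, 1318, 656]) cube([845, 260, 164]);
translate([292, 1578, 820]) cube([845, 260, 164]);


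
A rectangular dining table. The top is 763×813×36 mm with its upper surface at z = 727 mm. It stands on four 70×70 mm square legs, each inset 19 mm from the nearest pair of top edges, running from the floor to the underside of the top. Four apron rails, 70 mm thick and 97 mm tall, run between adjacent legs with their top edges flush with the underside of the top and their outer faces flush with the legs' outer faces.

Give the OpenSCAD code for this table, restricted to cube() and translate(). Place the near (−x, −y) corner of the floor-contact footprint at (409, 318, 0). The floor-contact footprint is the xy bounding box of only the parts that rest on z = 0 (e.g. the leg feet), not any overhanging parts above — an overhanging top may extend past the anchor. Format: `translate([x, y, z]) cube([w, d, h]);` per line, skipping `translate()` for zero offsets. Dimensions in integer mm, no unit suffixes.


translate([390, 299, 691]) cube([763, 813, 36]);
translate([409, 318, 0]) cube([70, 70, 691]);
translate([1064, 318, 0]) cube([70, 70, 691]);
translate([409, 1023, 0]) cube([70, 70, 691]);
translate([1064, 1023, 0]) cube([70, 70, 691]);
translate([479, 318, 594]) cube([585, 70, 97]);
translate([479, 1023, 594]) cube([585, 70, 97]);
translate([409, 388, 594]) cube([70, 635, 97]);
translate([1064, 388, 594]) cube([70, 635, 97]);


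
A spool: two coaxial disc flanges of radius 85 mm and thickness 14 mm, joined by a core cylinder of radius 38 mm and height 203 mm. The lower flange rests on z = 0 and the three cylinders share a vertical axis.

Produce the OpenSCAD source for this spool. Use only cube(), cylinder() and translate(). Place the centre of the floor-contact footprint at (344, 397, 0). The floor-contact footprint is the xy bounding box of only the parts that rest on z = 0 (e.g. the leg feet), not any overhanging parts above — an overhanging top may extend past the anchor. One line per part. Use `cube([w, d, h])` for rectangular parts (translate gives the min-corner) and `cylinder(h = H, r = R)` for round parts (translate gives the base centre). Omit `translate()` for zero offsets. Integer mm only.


translate([344, 397, 0]) cylinder(h = 14, r = 85);
translate([344, 397, 14]) cylinder(h = 203, r = 38);
translate([344, 397, 217]) cylinder(h = 14, r = 85);


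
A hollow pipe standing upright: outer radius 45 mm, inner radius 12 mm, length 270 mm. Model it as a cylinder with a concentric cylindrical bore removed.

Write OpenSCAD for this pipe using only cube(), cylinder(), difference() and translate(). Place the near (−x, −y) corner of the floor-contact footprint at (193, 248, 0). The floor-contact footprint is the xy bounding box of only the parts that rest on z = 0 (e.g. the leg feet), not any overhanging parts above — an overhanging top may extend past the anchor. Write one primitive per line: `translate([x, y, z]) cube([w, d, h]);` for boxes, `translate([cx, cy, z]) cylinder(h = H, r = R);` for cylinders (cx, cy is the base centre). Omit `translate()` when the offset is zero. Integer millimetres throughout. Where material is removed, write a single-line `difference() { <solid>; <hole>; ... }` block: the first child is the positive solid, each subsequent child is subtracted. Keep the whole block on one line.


difference() { translate([238, 293, 0]) cylinder(h = 270, r = 45); translate([238, 293, 0]) cylinder(h = 270, r = 12); }


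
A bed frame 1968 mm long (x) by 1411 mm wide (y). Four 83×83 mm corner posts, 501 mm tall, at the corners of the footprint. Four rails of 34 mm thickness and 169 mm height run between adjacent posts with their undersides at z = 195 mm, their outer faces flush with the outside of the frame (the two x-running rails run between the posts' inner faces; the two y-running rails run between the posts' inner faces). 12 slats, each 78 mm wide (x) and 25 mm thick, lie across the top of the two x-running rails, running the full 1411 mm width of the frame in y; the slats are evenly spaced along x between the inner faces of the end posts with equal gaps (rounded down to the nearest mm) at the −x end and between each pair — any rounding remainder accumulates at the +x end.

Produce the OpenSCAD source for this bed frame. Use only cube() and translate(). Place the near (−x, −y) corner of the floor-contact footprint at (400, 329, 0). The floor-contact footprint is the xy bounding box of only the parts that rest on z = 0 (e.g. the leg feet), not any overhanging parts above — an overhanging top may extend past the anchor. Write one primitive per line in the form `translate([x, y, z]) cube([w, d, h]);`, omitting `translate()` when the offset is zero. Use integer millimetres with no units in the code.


translate([400, 329, 0]) cube([83, 83, 501]);
translate([400, 1657, 0]) cube([83, 83, 501]);
translate([2285, 329, 0]) cube([83, 83, 501]);
translate([2285, 1657, 0]) cube([83, 83, 501]);
translate([483, 329, 195]) cube([1802, 34, 169]);
translate([483, 1706, 195]) cube([1802, 34, 169]);
translate([400, 412, 195]) cube([34, 1245, 169]);
translate([2334, 412, 195]) cube([34, 1245, 169]);
translate([549, 329, 364]) cube([78, 1411, 25]);
translate([693, 329, 364]) cube([78, 1411, 25]);
translate([837, 329, 364]) cube([78, 1411, 25]);
translate([981, 329, 364]) cube([78, 1411, 25]);
translate([1125, 329, 364]) cube([78, 1411, 25]);
translate([1269, 329, 364]) cube([78, 1411, 25]);
translate([1413, 329, 364]) cube([78, 1411, 25]);
translate([1557, 329, 364]) cube([78, 1411, 25]);
translate([1701, 329, 364]) cube([78, 1411, 25]);
translate([1845, 329, 364]) cube([78, 1411, 25]);
translate([1989, 329, 364]) cube([78, 1411, 25]);
translate([2133, 329, 364]) cube([78, 1411, 25]);


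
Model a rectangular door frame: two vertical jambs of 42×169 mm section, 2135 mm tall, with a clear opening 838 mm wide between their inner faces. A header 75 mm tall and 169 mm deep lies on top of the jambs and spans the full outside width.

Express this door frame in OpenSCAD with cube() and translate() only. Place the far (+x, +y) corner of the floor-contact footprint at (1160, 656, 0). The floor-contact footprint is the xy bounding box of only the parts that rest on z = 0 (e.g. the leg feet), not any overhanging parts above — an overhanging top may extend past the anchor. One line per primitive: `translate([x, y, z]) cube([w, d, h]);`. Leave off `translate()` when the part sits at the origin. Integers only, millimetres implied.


translate([238, 487, 0]) cube([42, 169, 2135]);
translate([1118, 487, 0]) cube([42, 169, 2135]);
translate([238, 487, 2135]) cube([922, 169, 75]);


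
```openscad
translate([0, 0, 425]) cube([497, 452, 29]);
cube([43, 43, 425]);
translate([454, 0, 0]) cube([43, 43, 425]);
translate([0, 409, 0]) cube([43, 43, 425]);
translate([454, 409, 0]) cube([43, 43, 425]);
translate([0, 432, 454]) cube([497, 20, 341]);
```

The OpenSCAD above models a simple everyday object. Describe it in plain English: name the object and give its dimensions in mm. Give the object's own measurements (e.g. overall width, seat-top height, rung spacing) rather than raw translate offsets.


A chair. The seat is a 497×452×29 mm slab with its top at z = 454 mm, on four 43×43 mm corner legs (flush with the seat edges, standing on z = 0). A flat backrest 20 mm thick, 341 mm tall, spans the full seat width and rises from the seat top along its +y edge, rear face flush with the rear of the seat.


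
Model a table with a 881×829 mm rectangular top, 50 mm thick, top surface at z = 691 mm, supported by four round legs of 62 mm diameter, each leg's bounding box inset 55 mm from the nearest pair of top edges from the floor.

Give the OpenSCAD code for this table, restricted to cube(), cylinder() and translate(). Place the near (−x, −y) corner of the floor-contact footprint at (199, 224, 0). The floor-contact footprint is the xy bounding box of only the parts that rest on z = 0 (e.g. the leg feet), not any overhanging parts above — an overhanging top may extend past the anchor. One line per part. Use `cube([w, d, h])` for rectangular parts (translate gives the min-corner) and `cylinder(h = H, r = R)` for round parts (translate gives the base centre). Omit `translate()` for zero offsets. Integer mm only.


translate([144, 169, 641]) cube([881, 829, 50]);
translate([230, 255, 0]) cylinder(h = 641, r = 31);
translate([939, 255, 0]) cylinder(h = 641, r = 31);
translate([230, 912, 0]) cylinder(h = 641, r = 31);
translate([939, 912, 0]) cylinder(h = 641, r = 31);


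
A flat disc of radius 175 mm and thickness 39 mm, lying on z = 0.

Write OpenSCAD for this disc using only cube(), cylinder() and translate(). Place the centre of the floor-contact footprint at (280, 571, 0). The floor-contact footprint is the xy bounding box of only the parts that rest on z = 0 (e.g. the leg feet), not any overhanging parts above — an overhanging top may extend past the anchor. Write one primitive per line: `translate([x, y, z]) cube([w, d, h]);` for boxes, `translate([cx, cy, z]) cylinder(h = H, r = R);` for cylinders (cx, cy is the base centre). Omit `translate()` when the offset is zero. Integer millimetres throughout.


translate([280, 571, 0]) cylinder(h = 39, r = 175);


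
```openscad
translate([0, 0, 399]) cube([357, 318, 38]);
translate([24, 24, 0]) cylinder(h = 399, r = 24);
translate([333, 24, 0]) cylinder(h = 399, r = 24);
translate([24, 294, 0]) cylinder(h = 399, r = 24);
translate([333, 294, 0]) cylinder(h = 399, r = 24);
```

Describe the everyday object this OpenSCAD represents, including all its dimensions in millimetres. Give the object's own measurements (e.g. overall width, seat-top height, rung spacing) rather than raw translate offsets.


A simple wooden stool: a rectangular seat 357 mm (x) by 318 mm (y), 38 mm thick, top face at z = 437 mm, on four round legs, each 48 mm in diameter. The legs rest on z = 0, each leg's axis is inset half a diameter from the nearest pair of seat edges (so the leg's bounding box is flush with the corner).


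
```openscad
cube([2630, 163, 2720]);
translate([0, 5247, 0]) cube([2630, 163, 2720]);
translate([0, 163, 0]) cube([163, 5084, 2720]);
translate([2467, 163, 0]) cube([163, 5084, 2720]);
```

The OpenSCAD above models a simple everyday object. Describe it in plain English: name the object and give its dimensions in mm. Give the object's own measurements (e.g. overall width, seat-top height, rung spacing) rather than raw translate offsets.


The wall frame of a small rectangular building: four walls, each 2720 mm tall and 163 mm thick, enclosing a footprint 2630 mm (x) by 5410 mm (y) outside-to-outside, with no floor or roof. The front and back walls (the −y and +y sides) span the full width; the two side walls fit between them.


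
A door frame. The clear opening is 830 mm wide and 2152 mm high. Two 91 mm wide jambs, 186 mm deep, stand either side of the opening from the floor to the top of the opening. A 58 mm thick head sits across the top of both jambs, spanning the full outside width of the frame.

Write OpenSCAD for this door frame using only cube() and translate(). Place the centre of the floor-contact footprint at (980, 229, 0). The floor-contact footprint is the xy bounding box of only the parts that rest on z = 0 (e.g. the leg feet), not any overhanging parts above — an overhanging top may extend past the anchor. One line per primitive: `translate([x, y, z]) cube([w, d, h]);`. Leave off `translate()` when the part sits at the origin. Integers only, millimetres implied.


translate([474, 136, 0]) cube([91, 186, 2152]);
translate([1395, 136, 0]) cube([91, 186, 2152]);
translate([474, 136, 2152]) cube([1012, 186, 58]);


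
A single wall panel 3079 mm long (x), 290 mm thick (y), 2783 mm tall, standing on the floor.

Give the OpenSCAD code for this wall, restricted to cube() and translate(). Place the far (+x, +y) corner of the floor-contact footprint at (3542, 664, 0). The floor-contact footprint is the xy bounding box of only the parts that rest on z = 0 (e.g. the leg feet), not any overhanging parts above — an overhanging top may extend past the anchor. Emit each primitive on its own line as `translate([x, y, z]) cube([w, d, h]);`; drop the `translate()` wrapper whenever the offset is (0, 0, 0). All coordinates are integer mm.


translate([463, 374, 0]) cube([3079, 290, 2783]);


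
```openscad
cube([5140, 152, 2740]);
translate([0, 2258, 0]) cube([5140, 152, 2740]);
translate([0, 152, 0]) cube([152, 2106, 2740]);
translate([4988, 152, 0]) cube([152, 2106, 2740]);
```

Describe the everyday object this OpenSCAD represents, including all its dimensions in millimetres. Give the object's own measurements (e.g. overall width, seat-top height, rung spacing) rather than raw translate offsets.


The wall frame of a small rectangular building: four walls, each 2740 mm tall and 152 mm thick, enclosing a footprint 5140 mm (x) by 2410 mm (y) outside-to-outside, with no floor or roof. The front and back walls (the −y and +y sides) span the full width; the two side walls fit between them.
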